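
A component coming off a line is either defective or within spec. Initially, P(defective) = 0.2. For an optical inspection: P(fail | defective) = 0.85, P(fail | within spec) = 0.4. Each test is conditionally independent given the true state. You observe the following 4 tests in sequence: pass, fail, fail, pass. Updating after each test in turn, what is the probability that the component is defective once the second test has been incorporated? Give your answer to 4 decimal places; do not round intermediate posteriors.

0.1172

After 'pass': P(defective) = 0.15·0.2000 / (0.15·0.2000 + 0.6·0.8000) ≈ 0.0588
After 'fail': P(defective) = 0.85·0.0588 / (0.85·0.0588 + 0.4·0.9412) ≈ 0.1172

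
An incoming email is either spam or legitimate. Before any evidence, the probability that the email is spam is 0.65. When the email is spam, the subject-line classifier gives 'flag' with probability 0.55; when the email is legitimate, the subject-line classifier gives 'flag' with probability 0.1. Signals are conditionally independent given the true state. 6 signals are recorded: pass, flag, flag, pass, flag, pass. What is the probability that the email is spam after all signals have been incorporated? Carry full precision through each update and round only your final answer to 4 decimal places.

After 'pass': P(spam) = 0.45·0.6500 / (0.45·0.6500 + 0.9·0.3500) ≈ 0.4815
After 'flag': P(spam) = 0.55·0.4815 / (0.55·0.4815 + 0.1·0.5185) ≈ 0.8363
After 'flag': P(spam) = 0.55·0.8363 / (0.55·0.8363 + 0.1·0.1637) ≈ 0.9656
After 'pass': P(spam) = 0.45·0.9656 / (0.45·0.9656 + 0.9·0.0344) ≈ 0.9335
After 'flag': P(spam) = 0.55·0.9335 / (0.55·0.9335 + 0.1·0.0665) ≈ 0.9872
After 'pass': P(spam) = 0.45·0.9872 / (0.45·0.9872 + 0.9·0.0128) ≈ 0.9748

0.9748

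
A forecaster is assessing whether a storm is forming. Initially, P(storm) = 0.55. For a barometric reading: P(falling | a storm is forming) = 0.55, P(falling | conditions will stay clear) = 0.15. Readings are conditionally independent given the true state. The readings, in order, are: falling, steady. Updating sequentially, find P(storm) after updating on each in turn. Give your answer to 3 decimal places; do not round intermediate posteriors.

After 'falling': P(storm) = 0.55·0.5500 / (0.55·0.5500 + 0.15·0.4500) ≈ 0.8176
After 'steady': P(storm) = 0.45·0.8176 / (0.45·0.8176 + 0.85·0.1824) ≈ 0.7035

0.703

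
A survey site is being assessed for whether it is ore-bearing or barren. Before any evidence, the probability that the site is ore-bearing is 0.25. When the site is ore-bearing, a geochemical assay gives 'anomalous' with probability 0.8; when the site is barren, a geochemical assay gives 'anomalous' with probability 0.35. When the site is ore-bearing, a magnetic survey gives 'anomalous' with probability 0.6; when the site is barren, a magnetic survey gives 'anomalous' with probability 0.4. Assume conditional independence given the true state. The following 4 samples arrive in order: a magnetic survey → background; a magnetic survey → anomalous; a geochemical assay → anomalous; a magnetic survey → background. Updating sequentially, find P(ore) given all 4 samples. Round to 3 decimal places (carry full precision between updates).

Apply Bayes' rule sequentially, carrying P(ore) forward.
After a magnetic survey='background': P(ore) = 0.4·0.2500 / (0.4·0.2500 + 0.6·0.7500) ≈ 0.1818
After a magnetic survey='anomalous': P(ore) = 0.6·0.1818 / (0.6·0.1818 + 0.4·0.8182) ≈ 0.2500
After a geochemical assay='anomalous': P(ore) = 0.8·0.2500 / (0.8·0.2500 + 0.35·0.7500) ≈ 0.4324
After a magnetic survey='background': P(ore) = 0.4·0.4324 / (0.4·0.4324 + 0.6·0.5676) ≈ 0.3368

0.337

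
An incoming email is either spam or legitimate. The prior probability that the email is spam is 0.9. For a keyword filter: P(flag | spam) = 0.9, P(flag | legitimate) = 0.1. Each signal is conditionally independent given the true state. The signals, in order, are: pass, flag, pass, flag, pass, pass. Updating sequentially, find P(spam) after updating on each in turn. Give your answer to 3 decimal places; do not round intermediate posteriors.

After 'pass': P(spam) = 0.1·0.9000 / (0.1·0.9000 + 0.9·0.1000) ≈ 0.5000
After 'flag': P(spam) = 0.9·0.5000 / (0.9·0.5000 + 0.1·0.5000) ≈ 0.9000
After 'pass': P(spam) = 0.1·0.9000 / (0.1·0.9000 + 0.9·0.1000) ≈ 0.5000
After 'flag': P(spam) = 0.9·0.5000 / (0.9·0.5000 + 0.1·0.5000) ≈ 0.9000
After 'pass': P(spam) = 0.1·0.9000 / (0.1·0.9000 + 0.9·0.1000) ≈ 0.5000
After 'pass': P(spam) = 0.1·0.5000 / (0.1·0.5000 + 0.9·0.5000) ≈ 0.1000

0.100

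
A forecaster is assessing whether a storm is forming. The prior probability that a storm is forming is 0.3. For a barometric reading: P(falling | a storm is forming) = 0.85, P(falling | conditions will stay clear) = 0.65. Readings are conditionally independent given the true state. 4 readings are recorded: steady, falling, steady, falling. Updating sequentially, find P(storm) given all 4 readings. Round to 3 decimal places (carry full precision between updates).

0.119

After 'steady': P(storm) = 0.15·0.3000 / (0.15·0.3000 + 0.35·0.7000) ≈ 0.1552
After 'falling': P(storm) = 0.85·0.1552 / (0.85·0.1552 + 0.65·0.8448) ≈ 0.1937
After 'steady': P(storm) = 0.15·0.1937 / (0.15·0.1937 + 0.35·0.8063) ≈ 0.0933
After 'falling': P(storm) = 0.85·0.0933 / (0.85·0.0933 + 0.65·0.9067) ≈ 0.1186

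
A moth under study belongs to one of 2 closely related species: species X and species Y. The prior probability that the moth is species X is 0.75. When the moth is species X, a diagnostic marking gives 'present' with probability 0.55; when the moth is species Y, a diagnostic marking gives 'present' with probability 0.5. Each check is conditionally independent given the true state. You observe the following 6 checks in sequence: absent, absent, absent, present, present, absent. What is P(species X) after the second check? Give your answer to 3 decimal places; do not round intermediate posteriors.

Each posterior becomes the prior for the next update.
After 'absent': P(species X) = 0.45·0.7500 / (0.45·0.7500 + 0.5·0.2500) ≈ 0.7297
After 'absent': P(species X) = 0.45·0.7297 / (0.45·0.7297 + 0.5·0.2703) ≈ 0.7085

0.708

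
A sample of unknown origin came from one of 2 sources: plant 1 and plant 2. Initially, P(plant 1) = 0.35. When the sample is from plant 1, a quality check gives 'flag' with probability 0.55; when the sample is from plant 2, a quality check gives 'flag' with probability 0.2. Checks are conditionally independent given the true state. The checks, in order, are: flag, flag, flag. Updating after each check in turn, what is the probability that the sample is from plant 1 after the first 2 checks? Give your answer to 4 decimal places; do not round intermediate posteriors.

0.8028

Apply Bayes' rule sequentially, carrying P(plant 1) forward.
After 'flag': P(plant 1) = 0.55·0.3500 / (0.55·0.3500 + 0.2·0.6500) ≈ 0.5969
After 'flag': P(plant 1) = 0.55·0.5969 / (0.55·0.5969 + 0.2·0.4031) ≈ 0.8028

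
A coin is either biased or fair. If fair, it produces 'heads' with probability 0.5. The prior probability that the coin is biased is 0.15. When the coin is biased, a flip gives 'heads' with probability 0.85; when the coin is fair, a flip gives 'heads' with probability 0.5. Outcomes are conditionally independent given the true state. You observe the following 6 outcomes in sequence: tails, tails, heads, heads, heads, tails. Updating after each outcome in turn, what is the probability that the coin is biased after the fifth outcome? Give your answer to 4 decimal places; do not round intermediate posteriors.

0.0724

Apply Bayes' rule sequentially, carrying P(biased) forward.
After 'tails': P(biased) = 0.15·0.1500 / (0.15·0.1500 + 0.5·0.8500) ≈ 0.0503
After 'tails': P(biased) = 0.15·0.0503 / (0.15·0.0503 + 0.5·0.9497) ≈ 0.0156
After 'heads': P(biased) = 0.85·0.0156 / (0.85·0.0156 + 0.5·0.9844) ≈ 0.0263
After 'heads': P(biased) = 0.85·0.0263 / (0.85·0.0263 + 0.5·0.9737) ≈ 0.0439
After 'heads': P(biased) = 0.85·0.0439 / (0.85·0.0439 + 0.5·0.9561) ≈ 0.0724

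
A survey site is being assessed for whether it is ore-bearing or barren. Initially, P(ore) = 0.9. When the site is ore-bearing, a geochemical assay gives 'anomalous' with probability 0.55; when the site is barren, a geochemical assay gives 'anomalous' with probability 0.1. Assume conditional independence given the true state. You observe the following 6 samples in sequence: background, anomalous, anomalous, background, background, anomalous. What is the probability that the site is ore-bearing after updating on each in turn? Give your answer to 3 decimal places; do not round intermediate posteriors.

After 'background': P(ore) = 0.45·0.9000 / (0.45·0.9000 + 0.9·0.1000) ≈ 0.8182
After 'anomalous': P(ore) = 0.55·0.8182 / (0.55·0.8182 + 0.1·0.1818) ≈ 0.9612
After 'anomalous': P(ore) = 0.55·0.9612 / (0.55·0.9612 + 0.1·0.0388) ≈ 0.9927
After 'background': P(ore) = 0.45·0.9927 / (0.45·0.9927 + 0.9·0.0073) ≈ 0.9855
After 'background': P(ore) = 0.45·0.9855 / (0.45·0.9855 + 0.9·0.0145) ≈ 0.9715
After 'anomalous': P(ore) = 0.55·0.9715 / (0.55·0.9715 + 0.1·0.0285) ≈ 0.9947

0.995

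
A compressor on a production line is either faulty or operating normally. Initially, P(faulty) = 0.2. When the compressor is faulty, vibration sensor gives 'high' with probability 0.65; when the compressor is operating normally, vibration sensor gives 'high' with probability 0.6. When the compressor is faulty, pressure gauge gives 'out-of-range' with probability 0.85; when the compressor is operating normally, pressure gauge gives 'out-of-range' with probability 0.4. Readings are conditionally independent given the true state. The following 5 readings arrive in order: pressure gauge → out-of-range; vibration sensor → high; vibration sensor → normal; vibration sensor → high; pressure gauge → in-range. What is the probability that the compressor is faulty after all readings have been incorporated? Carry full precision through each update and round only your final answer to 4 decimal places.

0.1200

After pressure gauge='out-of-range': P(faulty) = 0.85·0.2000 / (0.85·0.2000 + 0.4·0.8000) ≈ 0.3469
After vibration sensor='high': P(faulty) = 0.65·0.3469 / (0.65·0.3469 + 0.6·0.6531) ≈ 0.3653
After vibration sensor='normal': P(faulty) = 0.35·0.3653 / (0.35·0.3653 + 0.4·0.6347) ≈ 0.3349
After vibration sensor='high': P(faulty) = 0.65·0.3349 / (0.65·0.3349 + 0.6·0.6651) ≈ 0.3530
After pressure gauge='in-range': P(faulty) = 0.15·0.3530 / (0.15·0.3530 + 0.6·0.6470) ≈ 0.1200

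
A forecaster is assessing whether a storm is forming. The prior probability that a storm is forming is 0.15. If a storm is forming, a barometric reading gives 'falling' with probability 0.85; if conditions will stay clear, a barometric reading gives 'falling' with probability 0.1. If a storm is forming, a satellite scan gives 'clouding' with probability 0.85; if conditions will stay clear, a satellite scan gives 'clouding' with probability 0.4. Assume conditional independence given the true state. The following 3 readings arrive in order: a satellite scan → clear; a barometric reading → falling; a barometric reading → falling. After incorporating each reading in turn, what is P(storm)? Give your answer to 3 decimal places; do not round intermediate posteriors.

0.761

After a satellite scan='clear': P(storm) = 0.15·0.1500 / (0.15·0.1500 + 0.6·0.8500) ≈ 0.0423
After a barometric reading='falling': P(storm) = 0.85·0.0423 / (0.85·0.0423 + 0.1·0.9577) ≈ 0.2727
After a barometric reading='falling': P(storm) = 0.85·0.2727 / (0.85·0.2727 + 0.1·0.7273) ≈ 0.7612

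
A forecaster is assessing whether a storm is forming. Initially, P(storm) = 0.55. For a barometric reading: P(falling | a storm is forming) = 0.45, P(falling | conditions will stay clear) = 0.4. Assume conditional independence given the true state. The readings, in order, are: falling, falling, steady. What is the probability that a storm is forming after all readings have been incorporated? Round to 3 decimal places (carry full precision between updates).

After 'falling': P(storm) = 0.45·0.5500 / (0.45·0.5500 + 0.4·0.4500) ≈ 0.5789
After 'falling': P(storm) = 0.45·0.5789 / (0.45·0.5789 + 0.4·0.4211) ≈ 0.6074
After 'steady': P(storm) = 0.55·0.6074 / (0.55·0.6074 + 0.6·0.3926) ≈ 0.5864

0.586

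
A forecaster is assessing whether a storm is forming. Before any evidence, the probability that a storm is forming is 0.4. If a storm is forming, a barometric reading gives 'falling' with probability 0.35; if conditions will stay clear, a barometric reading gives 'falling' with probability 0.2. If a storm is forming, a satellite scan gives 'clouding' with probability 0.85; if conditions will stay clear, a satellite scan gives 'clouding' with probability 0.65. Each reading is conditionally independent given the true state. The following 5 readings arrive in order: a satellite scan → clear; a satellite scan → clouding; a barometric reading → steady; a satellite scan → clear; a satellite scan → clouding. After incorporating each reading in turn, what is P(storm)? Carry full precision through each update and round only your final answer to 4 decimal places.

After a satellite scan='clear': P(storm) = 0.15·0.4000 / (0.15·0.4000 + 0.35·0.6000) ≈ 0.2222
After a satellite scan='clouding': P(storm) = 0.85·0.2222 / (0.85·0.2222 + 0.65·0.7778) ≈ 0.2720
After a barometric reading='steady': P(storm) = 0.65·0.2720 / (0.65·0.2720 + 0.8·0.7280) ≈ 0.2329
After a satellite scan='clear': P(storm) = 0.15·0.2329 / (0.15·0.2329 + 0.35·0.7671) ≈ 0.1151
After a satellite scan='clouding': P(storm) = 0.85·0.1151 / (0.85·0.1151 + 0.65·0.8849) ≈ 0.1454

0.1454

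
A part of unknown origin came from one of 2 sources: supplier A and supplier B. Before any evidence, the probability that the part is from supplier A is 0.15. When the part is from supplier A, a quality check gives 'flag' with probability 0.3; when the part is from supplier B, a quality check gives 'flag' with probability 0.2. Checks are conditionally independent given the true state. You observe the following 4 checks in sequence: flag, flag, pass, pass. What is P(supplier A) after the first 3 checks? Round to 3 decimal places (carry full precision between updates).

After 'flag': P(supplier A) = 0.3·0.1500 / (0.3·0.1500 + 0.2·0.8500) ≈ 0.2093
After 'flag': P(supplier A) = 0.3·0.2093 / (0.3·0.2093 + 0.2·0.7907) ≈ 0.2842
After 'pass': P(supplier A) = 0.7·0.2842 / (0.7·0.2842 + 0.8·0.7158) ≈ 0.2578

0.258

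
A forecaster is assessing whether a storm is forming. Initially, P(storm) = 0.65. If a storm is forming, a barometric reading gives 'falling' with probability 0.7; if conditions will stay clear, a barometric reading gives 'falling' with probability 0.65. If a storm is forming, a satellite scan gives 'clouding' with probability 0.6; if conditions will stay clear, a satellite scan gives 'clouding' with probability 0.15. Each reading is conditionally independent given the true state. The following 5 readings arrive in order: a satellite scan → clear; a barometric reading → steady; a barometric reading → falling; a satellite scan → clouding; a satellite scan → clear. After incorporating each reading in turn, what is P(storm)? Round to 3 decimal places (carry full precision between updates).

0.603

After a satellite scan='clear': P(storm) = 0.4·0.6500 / (0.4·0.6500 + 0.85·0.3500) ≈ 0.4664
After a barometric reading='steady': P(storm) = 0.3·0.4664 / (0.3·0.4664 + 0.35·0.5336) ≈ 0.4283
After a barometric reading='falling': P(storm) = 0.7·0.4283 / (0.7·0.4283 + 0.65·0.5717) ≈ 0.4465
After a satellite scan='clouding': P(storm) = 0.6·0.4465 / (0.6·0.4465 + 0.15·0.5535) ≈ 0.7634
After a satellite scan='clear': P(storm) = 0.4·0.7634 / (0.4·0.7634 + 0.85·0.2366) ≈ 0.6029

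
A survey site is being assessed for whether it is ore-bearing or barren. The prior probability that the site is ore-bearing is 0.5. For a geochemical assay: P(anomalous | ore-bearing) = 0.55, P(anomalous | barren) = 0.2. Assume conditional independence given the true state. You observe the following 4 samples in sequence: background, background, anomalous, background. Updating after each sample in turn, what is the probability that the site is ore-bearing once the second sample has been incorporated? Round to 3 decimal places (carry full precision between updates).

Each posterior becomes the prior for the next update.
After 'background': P(ore) = 0.45·0.5000 / (0.45·0.5000 + 0.8·0.5000) ≈ 0.3600
After 'background': P(ore) = 0.45·0.3600 / (0.45·0.3600 + 0.8·0.6400) ≈ 0.2404

0.240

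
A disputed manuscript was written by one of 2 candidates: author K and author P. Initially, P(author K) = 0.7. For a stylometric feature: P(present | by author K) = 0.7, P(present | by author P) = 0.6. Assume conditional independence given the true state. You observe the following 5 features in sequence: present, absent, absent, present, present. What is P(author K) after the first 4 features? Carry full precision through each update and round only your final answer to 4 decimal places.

0.6411

After 'present': P(author K) = 0.7·0.7000 / (0.7·0.7000 + 0.6·0.3000) ≈ 0.7313
After 'absent': P(author K) = 0.3·0.7313 / (0.3·0.7313 + 0.4·0.2687) ≈ 0.6712
After 'absent': P(author K) = 0.3·0.6712 / (0.3·0.6712 + 0.4·0.3288) ≈ 0.6049
After 'present': P(author K) = 0.7·0.6049 / (0.7·0.6049 + 0.6·0.3951) ≈ 0.6411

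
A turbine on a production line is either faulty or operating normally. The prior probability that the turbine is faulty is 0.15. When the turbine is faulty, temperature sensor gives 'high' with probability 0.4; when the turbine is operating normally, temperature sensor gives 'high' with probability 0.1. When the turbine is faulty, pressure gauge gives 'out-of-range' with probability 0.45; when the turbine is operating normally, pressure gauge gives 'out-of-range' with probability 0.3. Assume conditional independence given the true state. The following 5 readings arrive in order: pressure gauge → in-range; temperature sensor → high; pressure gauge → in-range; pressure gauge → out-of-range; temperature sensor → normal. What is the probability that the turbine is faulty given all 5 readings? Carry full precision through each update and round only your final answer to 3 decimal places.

Each posterior becomes the prior for the next update.
After pressure gauge='in-range': P(faulty) = 0.55·0.1500 / (0.55·0.1500 + 0.7·0.8500) ≈ 0.1218
After temperature sensor='high': P(faulty) = 0.4·0.1218 / (0.4·0.1218 + 0.1·0.8782) ≈ 0.3568
After pressure gauge='in-range': P(faulty) = 0.55·0.3568 / (0.55·0.3568 + 0.7·0.6432) ≈ 0.3035
After pressure gauge='out-of-range': P(faulty) = 0.45·0.3035 / (0.45·0.3035 + 0.3·0.6965) ≈ 0.3953
After temperature sensor='normal': P(faulty) = 0.6·0.3953 / (0.6·0.3953 + 0.9·0.6047) ≈ 0.3035

0.304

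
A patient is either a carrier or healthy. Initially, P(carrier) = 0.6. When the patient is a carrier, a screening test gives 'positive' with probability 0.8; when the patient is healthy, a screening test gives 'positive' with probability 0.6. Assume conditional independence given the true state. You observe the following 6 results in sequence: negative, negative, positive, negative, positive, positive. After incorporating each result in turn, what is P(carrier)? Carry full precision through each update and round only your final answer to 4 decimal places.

0.3077

After 'negative': P(carrier) = 0.2·0.6000 / (0.2·0.6000 + 0.4·0.4000) ≈ 0.4286
After 'negative': P(carrier) = 0.2·0.4286 / (0.2·0.4286 + 0.4·0.5714) ≈ 0.2727
After 'positive': P(carrier) = 0.8·0.2727 / (0.8·0.2727 + 0.6·0.7273) ≈ 0.3333
After 'negative': P(carrier) = 0.2·0.3333 / (0.2·0.3333 + 0.4·0.6667) ≈ 0.2000
After 'positive': P(carrier) = 0.8·0.2000 / (0.8·0.2000 + 0.6·0.8000) ≈ 0.2500
After 'positive': P(carrier) = 0.8·0.2500 / (0.8·0.2500 + 0.6·0.7500) ≈ 0.3077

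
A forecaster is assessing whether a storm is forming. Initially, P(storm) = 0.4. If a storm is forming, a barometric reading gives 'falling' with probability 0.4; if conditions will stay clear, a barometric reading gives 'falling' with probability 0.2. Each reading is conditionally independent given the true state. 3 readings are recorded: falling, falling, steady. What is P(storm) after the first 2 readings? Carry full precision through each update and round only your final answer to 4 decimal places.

After 'falling': P(storm) = 0.4·0.4000 / (0.4·0.4000 + 0.2·0.6000) ≈ 0.5714
After 'falling': P(storm) = 0.4·0.5714 / (0.4·0.5714 + 0.2·0.4286) ≈ 0.7273

0.7273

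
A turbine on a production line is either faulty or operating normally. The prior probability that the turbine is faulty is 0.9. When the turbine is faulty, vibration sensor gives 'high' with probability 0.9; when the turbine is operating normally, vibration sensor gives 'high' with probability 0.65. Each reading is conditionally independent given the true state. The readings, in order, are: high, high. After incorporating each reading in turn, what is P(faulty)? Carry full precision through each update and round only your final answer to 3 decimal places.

After 'high': P(faulty) = 0.9·0.9000 / (0.9·0.9000 + 0.65·0.1000) ≈ 0.9257
After 'high': P(faulty) = 0.9·0.9257 / (0.9·0.9257 + 0.65·0.0743) ≈ 0.9452

0.945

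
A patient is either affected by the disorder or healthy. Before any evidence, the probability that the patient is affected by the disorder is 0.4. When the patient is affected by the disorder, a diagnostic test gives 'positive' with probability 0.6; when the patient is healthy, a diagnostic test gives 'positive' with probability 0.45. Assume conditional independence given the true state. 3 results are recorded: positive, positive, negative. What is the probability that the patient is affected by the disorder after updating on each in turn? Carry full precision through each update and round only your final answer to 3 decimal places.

After 'positive': P(affected) = 0.6·0.4000 / (0.6·0.4000 + 0.45·0.6000) ≈ 0.4706
After 'positive': P(affected) = 0.6·0.4706 / (0.6·0.4706 + 0.45·0.5294) ≈ 0.5424
After 'negative': P(affected) = 0.4·0.5424 / (0.4·0.5424 + 0.55·0.4576) ≈ 0.4629

0.463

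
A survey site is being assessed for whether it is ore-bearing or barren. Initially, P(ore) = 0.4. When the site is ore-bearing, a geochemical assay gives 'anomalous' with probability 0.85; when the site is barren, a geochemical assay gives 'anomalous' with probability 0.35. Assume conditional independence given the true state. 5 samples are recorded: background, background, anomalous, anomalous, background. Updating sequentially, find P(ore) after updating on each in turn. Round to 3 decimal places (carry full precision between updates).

Apply Bayes' rule sequentially, carrying P(ore) forward.
After 'background': P(ore) = 0.15·0.4000 / (0.15·0.4000 + 0.65·0.6000) ≈ 0.1333
After 'background': P(ore) = 0.15·0.1333 / (0.15·0.1333 + 0.65·0.8667) ≈ 0.0343
After 'anomalous': P(ore) = 0.85·0.0343 / (0.85·0.0343 + 0.35·0.9657) ≈ 0.0794
After 'anomalous': P(ore) = 0.85·0.0794 / (0.85·0.0794 + 0.35·0.9206) ≈ 0.1731
After 'background': P(ore) = 0.15·0.1731 / (0.15·0.1731 + 0.65·0.8269) ≈ 0.0461

0.046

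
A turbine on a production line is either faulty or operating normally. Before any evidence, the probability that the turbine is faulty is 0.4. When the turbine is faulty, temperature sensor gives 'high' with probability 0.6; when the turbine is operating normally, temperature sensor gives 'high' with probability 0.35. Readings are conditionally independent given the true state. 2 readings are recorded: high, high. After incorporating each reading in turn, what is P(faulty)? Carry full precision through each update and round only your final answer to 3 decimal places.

0.662

After 'high': P(faulty) = 0.6·0.4000 / (0.6·0.4000 + 0.35·0.6000) ≈ 0.5333
After 'high': P(faulty) = 0.6·0.5333 / (0.6·0.5333 + 0.35·0.4667) ≈ 0.6621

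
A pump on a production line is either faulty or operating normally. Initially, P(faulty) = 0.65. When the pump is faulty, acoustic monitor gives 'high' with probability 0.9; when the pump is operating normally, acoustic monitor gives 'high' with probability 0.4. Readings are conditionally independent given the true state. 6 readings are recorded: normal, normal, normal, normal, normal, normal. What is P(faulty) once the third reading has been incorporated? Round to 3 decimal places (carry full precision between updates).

After 'normal': P(faulty) = 0.1·0.6500 / (0.1·0.6500 + 0.6·0.3500) ≈ 0.2364
After 'normal': P(faulty) = 0.1·0.2364 / (0.1·0.2364 + 0.6·0.7636) ≈ 0.0491
After 'normal': P(faulty) = 0.1·0.0491 / (0.1·0.0491 + 0.6·0.9509) ≈ 0.0085

0.009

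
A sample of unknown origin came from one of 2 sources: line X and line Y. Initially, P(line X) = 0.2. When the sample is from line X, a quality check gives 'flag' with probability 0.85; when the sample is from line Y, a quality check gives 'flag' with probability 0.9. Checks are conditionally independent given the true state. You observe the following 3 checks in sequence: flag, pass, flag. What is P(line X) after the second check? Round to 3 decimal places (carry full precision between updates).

Apply Bayes' rule sequentially, carrying P(line X) forward.
After 'flag': P(line X) = 0.85·0.2000 / (0.85·0.2000 + 0.9·0.8000) ≈ 0.1910
After 'pass': P(line X) = 0.15·0.1910 / (0.15·0.1910 + 0.1·0.8090) ≈ 0.2615

0.262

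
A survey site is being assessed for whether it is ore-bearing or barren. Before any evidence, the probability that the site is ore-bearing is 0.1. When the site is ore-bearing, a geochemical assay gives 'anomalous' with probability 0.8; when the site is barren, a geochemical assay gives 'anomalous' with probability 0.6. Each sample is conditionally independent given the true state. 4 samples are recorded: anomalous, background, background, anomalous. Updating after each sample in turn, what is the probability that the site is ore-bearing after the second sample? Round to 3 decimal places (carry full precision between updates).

Apply Bayes' rule sequentially, carrying P(ore) forward.
After 'anomalous': P(ore) = 0.8·0.1000 / (0.8·0.1000 + 0.6·0.9000) ≈ 0.1290
After 'background': P(ore) = 0.2·0.1290 / (0.2·0.1290 + 0.4·0.8710) ≈ 0.0690

0.069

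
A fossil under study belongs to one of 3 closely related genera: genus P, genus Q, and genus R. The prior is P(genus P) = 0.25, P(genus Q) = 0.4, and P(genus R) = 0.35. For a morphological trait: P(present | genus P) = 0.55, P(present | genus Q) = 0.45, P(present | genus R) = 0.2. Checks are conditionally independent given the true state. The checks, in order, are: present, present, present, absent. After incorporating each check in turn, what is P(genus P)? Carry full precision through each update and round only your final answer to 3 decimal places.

0.456

After 'present': normaliser = 0.55·0.2500 + 0.45·0.4000 + 0.2·0.3500; P(genus P) ≈ 0.3548, P(genus Q) ≈ 0.4645, P(genus R) ≈ 0.1806
After 'present': normaliser = 0.55·0.3548 + 0.45·0.4645 + 0.2·0.1806; P(genus P) ≈ 0.4432, P(genus Q) ≈ 0.4747, P(genus R) ≈ 0.0821
After 'present': normaliser = 0.55·0.4432 + 0.45·0.4747 + 0.2·0.0821; P(genus P) ≈ 0.5145, P(genus Q) ≈ 0.4509, P(genus R) ≈ 0.0346
After 'absent': normaliser = 0.45·0.5145 + 0.55·0.4509 + 0.8·0.0346; P(genus P) ≈ 0.4565, P(genus Q) ≈ 0.4889, P(genus R) ≈ 0.0546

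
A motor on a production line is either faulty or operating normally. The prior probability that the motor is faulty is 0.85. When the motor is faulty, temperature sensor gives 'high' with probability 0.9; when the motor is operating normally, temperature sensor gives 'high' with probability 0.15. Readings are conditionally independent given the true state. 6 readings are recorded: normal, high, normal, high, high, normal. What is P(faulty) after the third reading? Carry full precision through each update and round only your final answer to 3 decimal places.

After 'normal': P(faulty) = 0.1·0.8500 / (0.1·0.8500 + 0.85·0.1500) ≈ 0.4000
After 'high': P(faulty) = 0.9·0.4000 / (0.9·0.4000 + 0.15·0.6000) ≈ 0.8000
After 'normal': P(faulty) = 0.1·0.8000 / (0.1·0.8000 + 0.85·0.2000) ≈ 0.3200

0.320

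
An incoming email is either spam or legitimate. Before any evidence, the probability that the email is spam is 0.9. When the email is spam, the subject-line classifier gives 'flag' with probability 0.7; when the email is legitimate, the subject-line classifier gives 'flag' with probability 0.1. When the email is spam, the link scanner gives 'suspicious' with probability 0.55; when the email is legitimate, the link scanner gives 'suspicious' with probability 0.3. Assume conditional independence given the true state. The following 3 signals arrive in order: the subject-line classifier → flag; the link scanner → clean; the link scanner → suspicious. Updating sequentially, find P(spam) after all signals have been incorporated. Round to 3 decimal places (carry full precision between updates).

0.987

Apply Bayes' rule sequentially, carrying P(spam) forward.
After the subject-line classifier='flag': P(spam) = 0.7·0.9000 / (0.7·0.9000 + 0.1·0.1000) ≈ 0.9844
After the link scanner='clean': P(spam) = 0.45·0.9844 / (0.45·0.9844 + 0.7·0.0156) ≈ 0.9759
After the link scanner='suspicious': P(spam) = 0.55·0.9759 / (0.55·0.9759 + 0.3·0.0241) ≈ 0.9867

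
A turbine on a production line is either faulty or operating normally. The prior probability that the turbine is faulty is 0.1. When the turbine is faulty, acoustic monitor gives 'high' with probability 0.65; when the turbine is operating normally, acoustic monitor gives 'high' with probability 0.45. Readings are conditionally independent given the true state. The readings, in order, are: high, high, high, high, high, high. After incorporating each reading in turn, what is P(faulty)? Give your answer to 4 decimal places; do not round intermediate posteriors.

After 'high': P(faulty) = 0.65·0.1000 / (0.65·0.1000 + 0.45·0.9000) ≈ 0.1383
After 'high': P(faulty) = 0.65·0.1383 / (0.65·0.1383 + 0.45·0.8617) ≈ 0.1882
After 'high': P(faulty) = 0.65·0.1882 / (0.65·0.1882 + 0.45·0.8118) ≈ 0.2509
After 'high': P(faulty) = 0.65·0.2509 / (0.65·0.2509 + 0.45·0.7491) ≈ 0.3260
After 'high': P(faulty) = 0.65·0.3260 / (0.65·0.3260 + 0.45·0.6740) ≈ 0.4113
After 'high': P(faulty) = 0.65·0.4113 / (0.65·0.4113 + 0.45·0.5887) ≈ 0.5023

0.5023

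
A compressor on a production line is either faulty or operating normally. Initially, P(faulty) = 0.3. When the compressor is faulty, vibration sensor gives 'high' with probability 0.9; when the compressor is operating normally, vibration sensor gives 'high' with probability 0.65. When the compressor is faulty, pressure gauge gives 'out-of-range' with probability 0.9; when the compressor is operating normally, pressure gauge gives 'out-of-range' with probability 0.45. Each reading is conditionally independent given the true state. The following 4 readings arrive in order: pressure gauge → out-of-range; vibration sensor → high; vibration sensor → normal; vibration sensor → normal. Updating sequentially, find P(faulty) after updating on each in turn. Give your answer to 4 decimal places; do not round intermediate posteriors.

Each posterior becomes the prior for the next update.
After pressure gauge='out-of-range': P(faulty) = 0.9·0.3000 / (0.9·0.3000 + 0.45·0.7000) ≈ 0.4615
After vibration sensor='high': P(faulty) = 0.9·0.4615 / (0.9·0.4615 + 0.65·0.5385) ≈ 0.5427
After vibration sensor='normal': P(faulty) = 0.1·0.5427 / (0.1·0.5427 + 0.35·0.4573) ≈ 0.2532
After vibration sensor='normal': P(faulty) = 0.1·0.2532 / (0.1·0.2532 + 0.35·0.7468) ≈ 0.0883

0.0883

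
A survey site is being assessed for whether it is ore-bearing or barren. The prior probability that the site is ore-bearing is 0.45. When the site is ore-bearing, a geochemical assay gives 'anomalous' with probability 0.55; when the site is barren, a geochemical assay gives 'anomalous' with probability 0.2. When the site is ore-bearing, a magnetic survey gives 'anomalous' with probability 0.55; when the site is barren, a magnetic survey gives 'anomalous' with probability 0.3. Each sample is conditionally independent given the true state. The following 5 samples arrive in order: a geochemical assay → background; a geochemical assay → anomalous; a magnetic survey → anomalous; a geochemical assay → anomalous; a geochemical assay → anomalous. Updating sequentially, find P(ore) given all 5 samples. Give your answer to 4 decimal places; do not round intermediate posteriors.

Each posterior becomes the prior for the next update.
After a geochemical assay='background': P(ore) = 0.45·0.4500 / (0.45·0.4500 + 0.8·0.5500) ≈ 0.3152
After a geochemical assay='anomalous': P(ore) = 0.55·0.3152 / (0.55·0.3152 + 0.2·0.6848) ≈ 0.5586
After a magnetic survey='anomalous': P(ore) = 0.55·0.5586 / (0.55·0.5586 + 0.3·0.4414) ≈ 0.6988
After a geochemical assay='anomalous': P(ore) = 0.55·0.6988 / (0.55·0.6988 + 0.2·0.3012) ≈ 0.8645
After a geochemical assay='anomalous': P(ore) = 0.55·0.8645 / (0.55·0.8645 + 0.2·0.1355) ≈ 0.9461

0.9461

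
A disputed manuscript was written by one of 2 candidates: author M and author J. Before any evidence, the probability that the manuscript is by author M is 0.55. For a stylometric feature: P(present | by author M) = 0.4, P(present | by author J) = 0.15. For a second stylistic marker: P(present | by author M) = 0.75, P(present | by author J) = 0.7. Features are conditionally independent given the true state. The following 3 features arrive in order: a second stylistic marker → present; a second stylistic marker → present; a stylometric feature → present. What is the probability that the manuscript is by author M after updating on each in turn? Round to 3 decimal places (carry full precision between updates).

After a second stylistic marker='present': P(author M) = 0.75·0.5500 / (0.75·0.5500 + 0.7·0.4500) ≈ 0.5670
After a second stylistic marker='present': P(author M) = 0.75·0.5670 / (0.75·0.5670 + 0.7·0.4330) ≈ 0.5839
After a stylometric feature='present': P(author M) = 0.4·0.5839 / (0.4·0.5839 + 0.15·0.4161) ≈ 0.7891

0.789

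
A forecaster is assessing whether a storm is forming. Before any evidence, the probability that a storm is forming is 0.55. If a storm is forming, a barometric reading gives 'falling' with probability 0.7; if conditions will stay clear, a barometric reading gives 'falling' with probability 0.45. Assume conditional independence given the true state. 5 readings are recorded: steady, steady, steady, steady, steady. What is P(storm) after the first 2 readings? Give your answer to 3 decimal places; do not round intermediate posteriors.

0.267

Apply Bayes' rule sequentially, carrying P(storm) forward.
After 'steady': P(storm) = 0.3·0.5500 / (0.3·0.5500 + 0.55·0.4500) ≈ 0.4000
After 'steady': P(storm) = 0.3·0.4000 / (0.3·0.4000 + 0.55·0.6000) ≈ 0.2667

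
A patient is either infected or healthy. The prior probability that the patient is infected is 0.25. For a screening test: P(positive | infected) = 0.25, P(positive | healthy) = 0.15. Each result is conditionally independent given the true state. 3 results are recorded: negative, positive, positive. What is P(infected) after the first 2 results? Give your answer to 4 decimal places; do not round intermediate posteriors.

0.3289

After 'negative': P(infected) = 0.75·0.2500 / (0.75·0.2500 + 0.85·0.7500) ≈ 0.2273
After 'positive': P(infected) = 0.25·0.2273 / (0.25·0.2273 + 0.15·0.7727) ≈ 0.3289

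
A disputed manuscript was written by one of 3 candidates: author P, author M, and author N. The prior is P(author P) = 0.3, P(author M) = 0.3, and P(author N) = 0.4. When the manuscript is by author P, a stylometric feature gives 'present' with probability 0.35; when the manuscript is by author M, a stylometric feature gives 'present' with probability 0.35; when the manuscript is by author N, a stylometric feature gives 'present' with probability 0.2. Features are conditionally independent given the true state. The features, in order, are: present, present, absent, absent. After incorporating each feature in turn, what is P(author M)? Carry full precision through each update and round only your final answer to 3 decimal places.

After 'present': normaliser = 0.35·0.3000 + 0.35·0.3000 + 0.2·0.4000; P(author P) ≈ 0.3621, P(author M) ≈ 0.3621, P(author N) ≈ 0.2759
After 'present': normaliser = 0.35·0.3621 + 0.35·0.3621 + 0.2·0.2759; P(author P) ≈ 0.4106, P(author M) ≈ 0.4106, P(author N) ≈ 0.1788
After 'absent': normaliser = 0.65·0.4106 + 0.65·0.4106 + 0.8·0.1788; P(author P) ≈ 0.3943, P(author M) ≈ 0.3943, P(author N) ≈ 0.2113
After 'absent': normaliser = 0.65·0.3943 + 0.65·0.3943 + 0.8·0.2113; P(author P) ≈ 0.3760, P(author M) ≈ 0.3760, P(author N) ≈ 0.2480

0.376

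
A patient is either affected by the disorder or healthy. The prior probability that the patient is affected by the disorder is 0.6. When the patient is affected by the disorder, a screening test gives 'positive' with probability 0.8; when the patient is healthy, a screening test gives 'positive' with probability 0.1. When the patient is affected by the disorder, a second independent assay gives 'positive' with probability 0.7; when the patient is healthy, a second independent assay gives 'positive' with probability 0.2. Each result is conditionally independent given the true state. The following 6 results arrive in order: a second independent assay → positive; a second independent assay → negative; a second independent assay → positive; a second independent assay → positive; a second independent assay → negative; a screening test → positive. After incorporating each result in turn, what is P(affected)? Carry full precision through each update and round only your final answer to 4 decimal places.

0.9864

After a second independent assay='positive': P(affected) = 0.7·0.6000 / (0.7·0.6000 + 0.2·0.4000) ≈ 0.8400
After a second independent assay='negative': P(affected) = 0.3·0.8400 / (0.3·0.8400 + 0.8·0.1600) ≈ 0.6632
After a second independent assay='positive': P(affected) = 0.7·0.6632 / (0.7·0.6632 + 0.2·0.3368) ≈ 0.8733
After a second independent assay='positive': P(affected) = 0.7·0.8733 / (0.7·0.8733 + 0.2·0.1267) ≈ 0.9602
After a second independent assay='negative': P(affected) = 0.3·0.9602 / (0.3·0.9602 + 0.8·0.0398) ≈ 0.9004
After a screening test='positive': P(affected) = 0.8·0.9004 / (0.8·0.9004 + 0.1·0.0996) ≈ 0.9864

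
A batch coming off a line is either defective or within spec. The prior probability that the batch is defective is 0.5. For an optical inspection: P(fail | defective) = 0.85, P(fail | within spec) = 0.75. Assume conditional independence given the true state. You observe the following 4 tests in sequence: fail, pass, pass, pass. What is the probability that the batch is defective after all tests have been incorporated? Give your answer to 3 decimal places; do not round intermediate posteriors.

0.197

After 'fail': P(defective) = 0.85·0.5000 / (0.85·0.5000 + 0.75·0.5000) ≈ 0.5312
After 'pass': P(defective) = 0.15·0.5312 / (0.15·0.5312 + 0.25·0.4688) ≈ 0.4048
After 'pass': P(defective) = 0.15·0.4048 / (0.15·0.4048 + 0.25·0.5952) ≈ 0.2898
After 'pass': P(defective) = 0.15·0.2898 / (0.15·0.2898 + 0.25·0.7102) ≈ 0.1967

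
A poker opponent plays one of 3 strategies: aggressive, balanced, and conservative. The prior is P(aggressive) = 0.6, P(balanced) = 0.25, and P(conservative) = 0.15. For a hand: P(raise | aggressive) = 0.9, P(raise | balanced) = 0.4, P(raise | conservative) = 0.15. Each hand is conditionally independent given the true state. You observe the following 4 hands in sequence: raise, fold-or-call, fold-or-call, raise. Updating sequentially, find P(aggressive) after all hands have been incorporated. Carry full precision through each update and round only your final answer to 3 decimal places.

After 'raise': normaliser = 0.9·0.6000 + 0.4·0.2500 + 0.15·0.1500; P(aggressive) ≈ 0.8151, P(balanced) ≈ 0.1509, P(conservative) ≈ 0.0340
After 'fold-or-call': normaliser = 0.1·0.8151 + 0.6·0.1509 + 0.85·0.0340; P(aggressive) ≈ 0.4056, P(balanced) ≈ 0.4507, P(conservative) ≈ 0.1437
After 'fold-or-call': normaliser = 0.1·0.4056 + 0.6·0.4507 + 0.85·0.1437; P(aggressive) ≈ 0.0937, P(balanced) ≈ 0.6244, P(conservative) ≈ 0.2820
After 'raise': normaliser = 0.9·0.0937 + 0.4·0.6244 + 0.15·0.2820; P(aggressive) ≈ 0.2240, P(balanced) ≈ 0.6636, P(conservative) ≈ 0.1124

0.224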